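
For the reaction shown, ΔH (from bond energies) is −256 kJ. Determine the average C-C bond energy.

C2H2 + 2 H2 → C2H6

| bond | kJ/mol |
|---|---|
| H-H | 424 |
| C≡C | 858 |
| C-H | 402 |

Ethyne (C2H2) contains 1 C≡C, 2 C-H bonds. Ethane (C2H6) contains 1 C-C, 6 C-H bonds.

D(C-C) ≈ 354 kJ/mol

Let D be the C-C bond energy.
Σ(broken) = 1×858 + 2×402 + 2×424 = 2510
Σ(formed) = 1×D + 6×402 = 2412 + D
ΔH = Σ(broken) − Σ(formed) = (2510) − (2412 + D) = +98 − D
Setting this equal to −256 kJ gives D = 354 kJ/mol.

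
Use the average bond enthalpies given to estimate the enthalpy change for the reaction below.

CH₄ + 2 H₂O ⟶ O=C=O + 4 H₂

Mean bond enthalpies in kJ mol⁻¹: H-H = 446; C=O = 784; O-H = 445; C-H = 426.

Bonds broken (reactants):
  C-H: 4 × 426 = 1704
  O-H: 4 × 445 = 1780
  Σ(broken) = 3484 kJ
Bonds formed (products):
  C=O: 2 × 784 = 1568
  H-H: 4 × 446 = 1784
  Σ(formed) = 3352 kJ
ΔH = Σ(broken) − Σ(formed) = 3484 − 3352 = +132 kJ

ΔH ≈ +132 kJ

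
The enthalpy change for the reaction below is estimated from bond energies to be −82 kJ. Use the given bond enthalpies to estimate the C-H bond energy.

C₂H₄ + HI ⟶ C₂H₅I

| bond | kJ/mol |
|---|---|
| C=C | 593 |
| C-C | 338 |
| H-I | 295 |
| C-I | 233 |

Let D be the C-H bond energy.
Σ(broken) = 4×D + 1×593 + 1×295 = 888 + 4D
Σ(formed) = 1×338 + 5×D + 1×233 = 571 + 5D
ΔH = Σ(broken) − Σ(formed) = (888 + 4D) − (571 + 5D) = +317 − D
Setting this equal to −82 kJ gives D = 399 kJ/mol.

D(C-H) ≈ 399 kJ/mol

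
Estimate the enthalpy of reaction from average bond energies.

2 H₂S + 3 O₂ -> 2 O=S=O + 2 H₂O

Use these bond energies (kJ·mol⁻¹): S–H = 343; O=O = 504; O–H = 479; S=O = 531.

Bonds broken (reactants):
  O=O: 3 × 504 = 1512
  S–H: 4 × 343 = 1372
  Σ(broken) = 2884 kJ
Bonds formed (products):
  O–H: 4 × 479 = 1916
  S=O: 4 × 531 = 2124
  Σ(formed) = 4040 kJ
ΔH = Σ(broken) − Σ(formed) = 2884 − 4040 = −1156 kJ

ΔH ≈ −1156 kJ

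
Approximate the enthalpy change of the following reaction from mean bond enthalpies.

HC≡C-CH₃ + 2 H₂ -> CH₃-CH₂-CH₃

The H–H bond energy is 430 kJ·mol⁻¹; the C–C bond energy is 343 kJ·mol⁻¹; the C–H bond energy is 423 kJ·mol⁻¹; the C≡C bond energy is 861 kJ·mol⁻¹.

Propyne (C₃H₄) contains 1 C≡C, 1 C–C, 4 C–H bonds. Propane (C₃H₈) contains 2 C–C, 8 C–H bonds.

ΔH ≈ −314 kJ

Bonds broken (reactants):
  C≡C: 1 × 861 = 861
  C–C: 1 × 343 = 343
  C–H: 4 × 423 = 1692
  H–H: 2 × 430 = 860
  Σ(broken) = 3756 kJ
Bonds formed (products):
  C–C: 2 × 343 = 686
  C–H: 8 × 423 = 3384
  Σ(formed) = 4070 kJ
ΔH = Σ(broken) − Σ(formed) = 3756 − 4070 = −314 kJ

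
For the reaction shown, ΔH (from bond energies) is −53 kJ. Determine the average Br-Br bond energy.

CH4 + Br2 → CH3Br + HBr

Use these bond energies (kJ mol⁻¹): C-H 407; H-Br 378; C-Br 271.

Let D be the Br-Br bond energy.
Σ(broken) = 1×D + 4×407 = 1628 + D
Σ(formed) = 1×271 + 3×407 + 1×378 = 1870
ΔH = Σ(broken) − Σ(formed) = (1628 + D) − (1870) = −242 + D
Setting this equal to −53 kJ gives D = 189 kJ/mol.

D(Br-Br) ≈ 189 kJ/mol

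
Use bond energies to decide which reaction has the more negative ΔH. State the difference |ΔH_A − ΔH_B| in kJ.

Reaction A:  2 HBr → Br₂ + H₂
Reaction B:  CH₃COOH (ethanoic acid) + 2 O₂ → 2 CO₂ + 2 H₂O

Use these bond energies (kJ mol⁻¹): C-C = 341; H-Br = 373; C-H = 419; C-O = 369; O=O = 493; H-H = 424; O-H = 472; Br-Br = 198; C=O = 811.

Reaction B, by 1020 kJ

Reaction A:
  Bonds broken (reactants):
    H-Br: 2 × 373 = 746
    Σ(broken) = 746 kJ
  Bonds formed (products):
    Br-Br: 1 × 198 = 198
    H-H: 1 × 424 = 424
    Σ(formed) = 622 kJ
  ΔH_A = 746 − 622 = +124 kJ
Reaction B:
  Bonds broken (reactants):
    C-C: 1 × 341 = 341
    C-H: 3 × 419 = 1257
    C-O: 1 × 369 = 369
    C=O: 1 × 811 = 811
    O-H: 1 × 472 = 472
    O=O: 2 × 493 = 986
    Σ(broken) = 4236 kJ
  Bonds formed (products):
    C=O: 4 × 811 = 3244
    O-H: 4 × 472 = 1888
    Σ(formed) = 5132 kJ
  ΔH_B = 4236 − 5132 = −896 kJ
ΔH_A − ΔH_B = +1020 kJ, so reaction B has the more negative ΔH; |ΔH_A − ΔH_B| = 1020 kJ.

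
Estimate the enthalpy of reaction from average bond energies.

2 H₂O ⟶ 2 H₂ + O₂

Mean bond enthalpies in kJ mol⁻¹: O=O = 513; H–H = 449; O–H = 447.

Bonds broken (reactants):
  O–H: 4 × 447 = 1788
  Σ(broken) = 1788 kJ
Bonds formed (products):
  H–H: 2 × 449 = 898
  O=O: 1 × 513 = 513
  Σ(formed) = 1411 kJ
ΔH = Σ(broken) − Σ(formed) = 1788 − 1411 = +377 kJ

ΔH ≈ +377 kJ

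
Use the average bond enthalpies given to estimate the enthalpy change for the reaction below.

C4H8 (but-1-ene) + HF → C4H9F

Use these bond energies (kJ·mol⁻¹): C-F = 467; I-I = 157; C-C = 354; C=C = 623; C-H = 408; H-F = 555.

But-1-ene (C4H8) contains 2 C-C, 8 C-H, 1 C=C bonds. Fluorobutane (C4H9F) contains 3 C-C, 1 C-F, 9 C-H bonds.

Bonds broken (reactants):
  C-C: 2 × 354 = 708
  C-H: 8 × 408 = 3264
  C=C: 1 × 623 = 623
  H-F: 1 × 555 = 555
  Σ(broken) = 5150 kJ
Bonds formed (products):
  C-C: 3 × 354 = 1062
  C-F: 1 × 467 = 467
  C-H: 9 × 408 = 3672
  Σ(formed) = 5201 kJ
ΔH = Σ(broken) − Σ(formed) = 5150 − 5201 = −51 kJ

ΔH ≈ −51 kJ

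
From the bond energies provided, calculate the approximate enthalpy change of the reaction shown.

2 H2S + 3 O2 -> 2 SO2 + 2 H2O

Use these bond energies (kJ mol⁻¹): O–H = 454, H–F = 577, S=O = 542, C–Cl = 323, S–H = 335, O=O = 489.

ΔH ≈ −1177 kJ

Bonds broken (reactants):
  O=O: 3 × 489 = 1467
  S–H: 4 × 335 = 1340
  Σ(broken) = 2807 kJ
Bonds formed (products):
  O–H: 4 × 454 = 1816
  S=O: 4 × 542 = 2168
  Σ(formed) = 3984 kJ
ΔH = Σ(broken) − Σ(formed) = 2807 − 3984 = −1177 kJ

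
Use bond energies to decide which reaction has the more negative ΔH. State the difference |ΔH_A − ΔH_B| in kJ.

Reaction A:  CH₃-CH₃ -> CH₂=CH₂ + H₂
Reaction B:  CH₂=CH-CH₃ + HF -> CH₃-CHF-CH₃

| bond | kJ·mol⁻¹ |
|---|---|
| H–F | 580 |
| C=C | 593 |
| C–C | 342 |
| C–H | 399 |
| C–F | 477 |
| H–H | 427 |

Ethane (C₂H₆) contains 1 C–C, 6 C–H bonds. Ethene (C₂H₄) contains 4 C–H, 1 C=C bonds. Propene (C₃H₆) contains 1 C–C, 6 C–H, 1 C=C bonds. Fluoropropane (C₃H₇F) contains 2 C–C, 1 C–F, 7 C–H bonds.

Reaction A:
  Bonds broken (reactants):
    C–C: 1 × 342 = 342
    C–H: 6 × 399 = 2394
    Σ(broken) = 2736 kJ
  Bonds formed (products):
    C–H: 4 × 399 = 1596
    C=C: 1 × 593 = 593
    H–H: 1 × 427 = 427
    Σ(formed) = 2616 kJ
  ΔH_A = 2736 − 2616 = +120 kJ
Reaction B:
  Bonds broken (reactants):
    C–C: 1 × 342 = 342
    C–H: 6 × 399 = 2394
    C=C: 1 × 593 = 593
    H–F: 1 × 580 = 580
    Σ(broken) = 3909 kJ
  Bonds formed (products):
    C–C: 2 × 342 = 684
    C–F: 1 × 477 = 477
    C–H: 7 × 399 = 2793
    Σ(formed) = 3954 kJ
  ΔH_B = 3909 − 3954 = −45 kJ
ΔH_A − ΔH_B = +165 kJ, so reaction B has the more negative ΔH; |ΔH_A − ΔH_B| = 165 kJ.

Reaction B, by 165 kJ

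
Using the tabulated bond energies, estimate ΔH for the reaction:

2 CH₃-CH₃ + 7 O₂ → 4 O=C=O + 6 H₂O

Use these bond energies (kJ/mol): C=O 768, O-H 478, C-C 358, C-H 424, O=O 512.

Bonds broken (reactants):
  C-C: 2 × 358 = 716
  C-H: 12 × 424 = 5088
  O=O: 7 × 512 = 3584
  Σ(broken) = 9388 kJ
Bonds formed (products):
  C=O: 8 × 768 = 6144
  O-H: 12 × 478 = 5736
  Σ(formed) = 11880 kJ
ΔH = Σ(broken) − Σ(formed) = 9388 − 11880 = −2492 kJ

ΔH ≈ −2492 kJ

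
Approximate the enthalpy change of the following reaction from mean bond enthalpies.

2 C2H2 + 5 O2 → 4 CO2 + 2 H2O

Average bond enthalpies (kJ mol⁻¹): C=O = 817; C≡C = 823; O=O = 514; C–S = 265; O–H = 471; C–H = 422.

Bonds broken (reactants):
  C≡C: 2 × 823 = 1646
  C–H: 4 × 422 = 1688
  O=O: 5 × 514 = 2570
  Σ(broken) = 5904 kJ
Bonds formed (products):
  C=O: 8 × 817 = 6536
  O–H: 4 × 471 = 1884
  Σ(formed) = 8420 kJ
ΔH = Σ(broken) − Σ(formed) = 5904 − 8420 = −2516 kJ

ΔH ≈ −2516 kJ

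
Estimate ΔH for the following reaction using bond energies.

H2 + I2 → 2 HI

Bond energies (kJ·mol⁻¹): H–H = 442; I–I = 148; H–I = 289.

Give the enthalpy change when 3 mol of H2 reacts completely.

ΔH = +36 kJ

Bonds broken (reactants):
  H–H: 1 × 442 = 442
  I–I: 1 × 148 = 148
  Σ(broken) = 590 kJ
Bonds formed (products):
  H–I: 2 × 289 = 578
  Σ(formed) = 578 kJ
ΔH = Σ(broken) − Σ(formed) = 590 − 578 = +12 kJ
For 3× the reaction as written: 3 × (+12) = +36 kJ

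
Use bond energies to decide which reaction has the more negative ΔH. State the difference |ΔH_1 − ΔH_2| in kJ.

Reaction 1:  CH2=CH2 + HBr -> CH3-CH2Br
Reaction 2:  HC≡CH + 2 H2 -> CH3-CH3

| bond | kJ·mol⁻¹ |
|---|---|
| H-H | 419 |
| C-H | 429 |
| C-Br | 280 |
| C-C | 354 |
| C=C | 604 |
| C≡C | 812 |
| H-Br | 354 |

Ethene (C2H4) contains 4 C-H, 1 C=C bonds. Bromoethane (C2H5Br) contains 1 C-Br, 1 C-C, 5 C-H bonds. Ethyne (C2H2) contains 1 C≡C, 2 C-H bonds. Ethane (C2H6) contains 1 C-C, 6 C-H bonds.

Reaction 2, by 315 kJ

Reaction 1:
  Bonds broken (reactants):
    C-H: 4 × 429 = 1716
    C=C: 1 × 604 = 604
    H-Br: 1 × 354 = 354
    Σ(broken) = 2674 kJ
  Bonds formed (products):
    C-Br: 1 × 280 = 280
    C-C: 1 × 354 = 354
    C-H: 5 × 429 = 2145
    Σ(formed) = 2779 kJ
  ΔH_1 = 2674 − 2779 = −105 kJ
Reaction 2:
  Bonds broken (reactants):
    C≡C: 1 × 812 = 812
    C-H: 2 × 429 = 858
    H-H: 2 × 419 = 838
    Σ(broken) = 2508 kJ
  Bonds formed (products):
    C-C: 1 × 354 = 354
    C-H: 6 × 429 = 2574
    Σ(formed) = 2928 kJ
  ΔH_2 = 2508 − 2928 = −420 kJ
ΔH_1 − ΔH_2 = +315 kJ, so reaction 2 has the more negative ΔH; |ΔH_1 − ΔH_2| = 315 kJ.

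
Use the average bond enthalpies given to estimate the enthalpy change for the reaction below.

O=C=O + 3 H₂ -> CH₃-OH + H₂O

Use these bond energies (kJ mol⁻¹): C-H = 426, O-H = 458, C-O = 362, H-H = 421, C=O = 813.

Bonds broken (reactants):
  C=O: 2 × 813 = 1626
  H-H: 3 × 421 = 1263
  Σ(broken) = 2889 kJ
Bonds formed (products):
  C-H: 3 × 426 = 1278
  C-O: 1 × 362 = 362
  O-H: 3 × 458 = 1374
  Σ(formed) = 3014 kJ
ΔH = Σ(broken) − Σ(formed) = 2889 − 3014 = −125 kJ

ΔH ≈ −125 kJ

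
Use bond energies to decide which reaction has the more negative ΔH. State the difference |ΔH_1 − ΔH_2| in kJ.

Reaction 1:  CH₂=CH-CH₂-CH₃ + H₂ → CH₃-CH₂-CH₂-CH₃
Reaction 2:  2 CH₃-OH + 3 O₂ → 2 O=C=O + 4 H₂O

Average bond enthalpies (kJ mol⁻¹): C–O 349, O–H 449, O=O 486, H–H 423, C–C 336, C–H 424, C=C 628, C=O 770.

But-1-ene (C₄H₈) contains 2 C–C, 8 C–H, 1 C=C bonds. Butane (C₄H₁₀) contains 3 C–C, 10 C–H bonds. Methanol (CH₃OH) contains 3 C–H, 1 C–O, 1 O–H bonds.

Reaction 1:
  Bonds broken (reactants):
    C–C: 2 × 336 = 672
    C–H: 8 × 424 = 3392
    C=C: 1 × 628 = 628
    H–H: 1 × 423 = 423
    Σ(broken) = 5115 kJ
  Bonds formed (products):
    C–C: 3 × 336 = 1008
    C–H: 10 × 424 = 4240
    Σ(formed) = 5248 kJ
  ΔH_1 = 5115 − 5248 = −133 kJ
Reaction 2:
  Bonds broken (reactants):
    C–H: 6 × 424 = 2544
    C–O: 2 × 349 = 698
    O–H: 2 × 449 = 898
    O=O: 3 × 486 = 1458
    Σ(broken) = 5598 kJ
  Bonds formed (products):
    C=O: 4 × 770 = 3080
    O–H: 8 × 449 = 3592
    Σ(formed) = 6672 kJ
  ΔH_2 = 5598 − 6672 = −1074 kJ
ΔH_1 − ΔH_2 = +941 kJ, so reaction 2 has the more negative ΔH; |ΔH_1 − ΔH_2| = 941 kJ.

Reaction 2, by 941 kJ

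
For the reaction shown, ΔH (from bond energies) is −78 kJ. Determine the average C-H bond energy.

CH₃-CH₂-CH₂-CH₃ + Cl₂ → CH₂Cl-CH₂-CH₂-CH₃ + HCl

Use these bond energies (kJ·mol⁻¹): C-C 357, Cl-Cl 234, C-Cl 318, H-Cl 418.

D(C-H) ≈ 424 kJ/mol

Let D be the C-H bond energy.
Σ(broken) = 3×357 + 10×D + 1×234 = 1305 + 10D
Σ(formed) = 3×357 + 1×318 + 9×D + 1×418 = 1807 + 9D
ΔH = Σ(broken) − Σ(formed) = (1305 + 10D) − (1807 + 9D) = −502 + D
Setting this equal to −78 kJ gives D = 424 kJ/mol.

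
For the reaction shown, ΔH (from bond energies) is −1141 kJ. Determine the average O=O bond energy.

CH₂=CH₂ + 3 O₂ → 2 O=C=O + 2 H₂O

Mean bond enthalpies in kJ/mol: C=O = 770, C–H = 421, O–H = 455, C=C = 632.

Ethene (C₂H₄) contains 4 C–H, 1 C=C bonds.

Let D be the O=O bond energy.
Σ(broken) = 4×421 + 1×632 + 3×D = 2316 + 3D
Σ(formed) = 4×770 + 4×455 = 4900
ΔH = Σ(broken) − Σ(formed) = (2316 + 3D) − (4900) = −2584 + 3D
Setting this equal to −1141 kJ gives 3D = 1443, so D = 481 kJ/mol.

D(O=O) ≈ 481 kJ/mol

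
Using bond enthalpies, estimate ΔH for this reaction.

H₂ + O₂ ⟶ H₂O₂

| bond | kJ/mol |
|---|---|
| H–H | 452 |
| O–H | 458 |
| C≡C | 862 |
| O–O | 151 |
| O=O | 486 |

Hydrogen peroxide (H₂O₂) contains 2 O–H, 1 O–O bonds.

ΔH ≈ −129 kJ

Bonds broken (reactants):
  H–H: 1 × 452 = 452
  O=O: 1 × 486 = 486
  Σ(broken) = 938 kJ
Bonds formed (products):
  O–H: 2 × 458 = 916
  O–O: 1 × 151 = 151
  Σ(formed) = 1067 kJ
ΔH = Σ(broken) − Σ(formed) = 938 − 1067 = −129 kJ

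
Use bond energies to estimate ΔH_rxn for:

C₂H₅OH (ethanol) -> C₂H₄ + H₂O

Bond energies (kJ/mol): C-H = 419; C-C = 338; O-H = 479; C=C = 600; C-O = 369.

Bonds broken (reactants):
  C-C: 1 × 338 = 338
  C-H: 5 × 419 = 2095
  C-O: 1 × 369 = 369
  O-H: 1 × 479 = 479
  Σ(broken) = 3281 kJ
Bonds formed (products):
  C-H: 4 × 419 = 1676
  C=C: 1 × 600 = 600
  O-H: 2 × 479 = 958
  Σ(formed) = 3234 kJ
ΔH = Σ(broken) − Σ(formed) = 3281 − 3234 = +47 kJ

ΔH ≈ +47 kJ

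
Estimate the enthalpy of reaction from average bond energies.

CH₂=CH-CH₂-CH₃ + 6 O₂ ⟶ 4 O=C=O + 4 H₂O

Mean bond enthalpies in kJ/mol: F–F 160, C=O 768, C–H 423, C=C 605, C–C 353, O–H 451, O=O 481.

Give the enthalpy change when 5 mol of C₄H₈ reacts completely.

Bonds broken (reactants):
  C–C: 2 × 353 = 706
  C–H: 8 × 423 = 3384
  C=C: 1 × 605 = 605
  O=O: 6 × 481 = 2886
  Σ(broken) = 7581 kJ
Bonds formed (products):
  C=O: 8 × 768 = 6144
  O–H: 8 × 451 = 3608
  Σ(formed) = 9752 kJ
ΔH = Σ(broken) − Σ(formed) = 7581 − 9752 = −2171 kJ
For 5× the reaction as written: 5 × (−2171) = −10855 kJ

ΔH = −10855 kJ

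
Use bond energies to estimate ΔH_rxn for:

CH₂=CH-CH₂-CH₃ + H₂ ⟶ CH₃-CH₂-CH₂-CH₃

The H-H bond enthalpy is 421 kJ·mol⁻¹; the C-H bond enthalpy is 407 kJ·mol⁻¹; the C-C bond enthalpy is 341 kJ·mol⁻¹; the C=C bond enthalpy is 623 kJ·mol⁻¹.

ΔH ≈ −111 kJ

Bonds broken (reactants):
  C-C: 2 × 341 = 682
  C-H: 8 × 407 = 3256
  C=C: 1 × 623 = 623
  H-H: 1 × 421 = 421
  Σ(broken) = 4982 kJ
Bonds formed (products):
  C-C: 3 × 341 = 1023
  C-H: 10 × 407 = 4070
  Σ(formed) = 5093 kJ
ΔH = Σ(broken) − Σ(formed) = 4982 − 5093 = −111 kJ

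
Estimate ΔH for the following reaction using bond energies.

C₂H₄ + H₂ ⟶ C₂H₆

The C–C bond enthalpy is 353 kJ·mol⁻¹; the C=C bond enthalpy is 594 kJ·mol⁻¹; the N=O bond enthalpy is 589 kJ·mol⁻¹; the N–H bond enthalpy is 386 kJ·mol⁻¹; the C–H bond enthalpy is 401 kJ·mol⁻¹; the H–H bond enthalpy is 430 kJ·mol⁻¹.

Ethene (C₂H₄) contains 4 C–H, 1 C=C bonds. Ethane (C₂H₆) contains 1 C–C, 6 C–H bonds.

Bonds broken (reactants):
  C–H: 4 × 401 = 1604
  C=C: 1 × 594 = 594
  H–H: 1 × 430 = 430
  Σ(broken) = 2628 kJ
Bonds formed (products):
  C–C: 1 × 353 = 353
  C–H: 6 × 401 = 2406
  Σ(formed) = 2759 kJ
ΔH = Σ(broken) − Σ(formed) = 2628 − 2759 = −131 kJ

ΔH ≈ −131 kJ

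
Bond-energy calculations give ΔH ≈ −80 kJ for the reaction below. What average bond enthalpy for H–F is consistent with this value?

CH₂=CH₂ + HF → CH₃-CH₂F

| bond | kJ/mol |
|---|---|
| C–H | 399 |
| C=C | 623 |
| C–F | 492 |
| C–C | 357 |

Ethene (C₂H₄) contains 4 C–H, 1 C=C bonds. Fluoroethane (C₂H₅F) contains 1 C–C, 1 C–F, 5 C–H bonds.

Let D be the H–F bond energy.
Σ(broken) = 4×399 + 1×623 + 1×D = 2219 + D
Σ(formed) = 1×357 + 1×492 + 5×399 = 2844
ΔH = Σ(broken) − Σ(formed) = (2219 + D) − (2844) = −625 + D
Setting this equal to −80 kJ gives D = 545 kJ/mol.

D(H–F) ≈ 545 kJ/mol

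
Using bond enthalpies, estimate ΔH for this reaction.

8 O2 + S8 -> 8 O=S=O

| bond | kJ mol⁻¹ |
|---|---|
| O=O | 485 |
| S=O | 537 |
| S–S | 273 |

Bonds broken (reactants):
  O=O: 8 × 485 = 3880
  S–S: 8 × 273 = 2184
  Σ(broken) = 6064 kJ
Bonds formed (products):
  S=O: 16 × 537 = 8592
  Σ(formed) = 8592 kJ
ΔH = Σ(broken) − Σ(formed) = 6064 − 8592 = −2528 kJ

ΔH ≈ −2528 kJ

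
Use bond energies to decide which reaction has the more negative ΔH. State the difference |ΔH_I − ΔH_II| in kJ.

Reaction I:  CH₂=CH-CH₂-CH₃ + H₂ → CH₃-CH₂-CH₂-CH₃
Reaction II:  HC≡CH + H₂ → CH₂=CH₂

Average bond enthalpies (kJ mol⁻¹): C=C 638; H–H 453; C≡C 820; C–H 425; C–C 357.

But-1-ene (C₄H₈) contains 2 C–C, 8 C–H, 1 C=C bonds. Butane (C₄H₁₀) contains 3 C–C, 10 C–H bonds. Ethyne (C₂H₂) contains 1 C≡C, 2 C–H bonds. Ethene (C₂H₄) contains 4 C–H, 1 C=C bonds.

Reaction II, by 99 kJ

Reaction I:
  Bonds broken (reactants):
    C–C: 2 × 357 = 714
    C–H: 8 × 425 = 3400
    C=C: 1 × 638 = 638
    H–H: 1 × 453 = 453
    Σ(broken) = 5205 kJ
  Bonds formed (products):
    C–C: 3 × 357 = 1071
    C–H: 10 × 425 = 4250
    Σ(formed) = 5321 kJ
  ΔH_I = 5205 − 5321 = −116 kJ
Reaction II:
  Bonds broken (reactants):
    C≡C: 1 × 820 = 820
    C–H: 2 × 425 = 850
    H–H: 1 × 453 = 453
    Σ(broken) = 2123 kJ
  Bonds formed (products):
    C–H: 4 × 425 = 1700
    C=C: 1 × 638 = 638
    Σ(formed) = 2338 kJ
  ΔH_II = 2123 − 2338 = −215 kJ
ΔH_I − ΔH_II = +99 kJ, so reaction II has the more negative ΔH; |ΔH_I − ΔH_II| = 99 kJ.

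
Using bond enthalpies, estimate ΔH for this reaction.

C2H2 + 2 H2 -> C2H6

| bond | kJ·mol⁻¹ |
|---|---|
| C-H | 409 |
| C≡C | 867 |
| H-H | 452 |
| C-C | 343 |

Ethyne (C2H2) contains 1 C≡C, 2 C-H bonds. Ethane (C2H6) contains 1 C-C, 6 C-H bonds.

Bonds broken (reactants):
  C≡C: 1 × 867 = 867
  C-H: 2 × 409 = 818
  H-H: 2 × 452 = 904
  Σ(broken) = 2589 kJ
Bonds formed (products):
  C-C: 1 × 343 = 343
  C-H: 6 × 409 = 2454
  Σ(formed) = 2797 kJ
ΔH = Σ(broken) − Σ(formed) = 2589 − 2797 = −208 kJ

ΔH ≈ −208 kJ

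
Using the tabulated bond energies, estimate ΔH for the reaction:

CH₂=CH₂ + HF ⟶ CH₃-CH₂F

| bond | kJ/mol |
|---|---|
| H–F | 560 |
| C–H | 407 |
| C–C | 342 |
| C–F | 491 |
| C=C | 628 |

Bonds broken (reactants):
  C–H: 4 × 407 = 1628
  C=C: 1 × 628 = 628
  H–F: 1 × 560 = 560
  Σ(broken) = 2816 kJ
Bonds formed (products):
  C–C: 1 × 342 = 342
  C–F: 1 × 491 = 491
  C–H: 5 × 407 = 2035
  Σ(formed) = 2868 kJ
ΔH = Σ(broken) − Σ(formed) = 2816 − 2868 = −52 kJ

ΔH ≈ −52 kJ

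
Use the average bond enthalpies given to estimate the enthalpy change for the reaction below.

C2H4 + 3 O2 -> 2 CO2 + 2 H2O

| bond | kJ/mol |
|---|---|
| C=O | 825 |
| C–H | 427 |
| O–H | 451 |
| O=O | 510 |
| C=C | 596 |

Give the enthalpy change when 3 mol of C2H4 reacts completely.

Bonds broken (reactants):
  C–H: 4 × 427 = 1708
  C=C: 1 × 596 = 596
  O=O: 3 × 510 = 1530
  Σ(broken) = 3834 kJ
Bonds formed (products):
  C=O: 4 × 825 = 3300
  O–H: 4 × 451 = 1804
  Σ(formed) = 5104 kJ
ΔH = Σ(broken) − Σ(formed) = 3834 − 5104 = −1270 kJ
For 3× the reaction as written: 3 × (−1270) = −3810 kJ

ΔH = −3810 kJ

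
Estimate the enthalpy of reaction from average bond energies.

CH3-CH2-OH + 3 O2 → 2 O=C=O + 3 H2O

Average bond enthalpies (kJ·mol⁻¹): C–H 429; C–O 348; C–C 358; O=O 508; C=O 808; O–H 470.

Bonds broken (reactants):
  C–C: 1 × 358 = 358
  C–H: 5 × 429 = 2145
  C–O: 1 × 348 = 348
  O–H: 1 × 470 = 470
  O=O: 3 × 508 = 1524
  Σ(broken) = 4845 kJ
Bonds formed (products):
  C=O: 4 × 808 = 3232
  O–H: 6 × 470 = 2820
  Σ(formed) = 6052 kJ
ΔH = Σ(broken) − Σ(formed) = 4845 − 6052 = −1207 kJ

ΔH ≈ −1207 kJ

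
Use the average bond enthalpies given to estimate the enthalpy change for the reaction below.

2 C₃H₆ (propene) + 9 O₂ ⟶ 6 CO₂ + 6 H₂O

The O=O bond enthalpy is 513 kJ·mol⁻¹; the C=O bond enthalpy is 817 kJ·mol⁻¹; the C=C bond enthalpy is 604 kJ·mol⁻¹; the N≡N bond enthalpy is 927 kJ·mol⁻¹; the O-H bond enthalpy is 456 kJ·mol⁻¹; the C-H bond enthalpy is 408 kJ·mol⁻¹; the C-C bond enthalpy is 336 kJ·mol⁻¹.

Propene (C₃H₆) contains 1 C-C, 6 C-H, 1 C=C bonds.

ΔH ≈ −3883 kJ

Bonds broken (reactants):
  C-C: 2 × 336 = 672
  C-H: 12 × 408 = 4896
  C=C: 2 × 604 = 1208
  O=O: 9 × 513 = 4617
  Σ(broken) = 11393 kJ
Bonds formed (products):
  C=O: 12 × 817 = 9804
  O-H: 12 × 456 = 5472
  Σ(formed) = 15276 kJ
ΔH = Σ(broken) − Σ(formed) = 11393 − 15276 = −3883 kJ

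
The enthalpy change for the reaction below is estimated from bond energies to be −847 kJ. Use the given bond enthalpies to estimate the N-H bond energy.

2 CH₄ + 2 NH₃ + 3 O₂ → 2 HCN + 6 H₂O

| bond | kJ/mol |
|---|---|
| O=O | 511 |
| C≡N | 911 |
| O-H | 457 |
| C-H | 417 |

D(N-H) ≈ 404 kJ/mol

Let D be the N-H bond energy.
Σ(broken) = 8×417 + 6×D + 3×511 = 4869 + 6D
Σ(formed) = 2×911 + 2×417 + 12×457 = 8140
ΔH = Σ(broken) − Σ(formed) = (4869 + 6D) − (8140) = −3271 + 6D
Setting this equal to −847 kJ gives 6D = 2424, so D = 404 kJ/mol.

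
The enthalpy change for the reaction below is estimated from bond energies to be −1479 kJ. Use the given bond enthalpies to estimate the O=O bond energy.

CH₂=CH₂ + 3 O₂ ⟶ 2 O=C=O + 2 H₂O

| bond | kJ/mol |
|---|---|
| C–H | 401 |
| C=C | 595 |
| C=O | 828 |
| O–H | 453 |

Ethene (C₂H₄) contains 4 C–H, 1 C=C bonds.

D(O=O) ≈ 482 kJ/mol

Let D be the O=O bond energy.
Σ(broken) = 4×401 + 1×595 + 3×D = 2199 + 3D
Σ(formed) = 4×828 + 4×453 = 5124
ΔH = Σ(broken) − Σ(formed) = (2199 + 3D) − (5124) = −2925 + 3D
Setting this equal to −1479 kJ gives 3D = 1446, so D = 482 kJ/mol.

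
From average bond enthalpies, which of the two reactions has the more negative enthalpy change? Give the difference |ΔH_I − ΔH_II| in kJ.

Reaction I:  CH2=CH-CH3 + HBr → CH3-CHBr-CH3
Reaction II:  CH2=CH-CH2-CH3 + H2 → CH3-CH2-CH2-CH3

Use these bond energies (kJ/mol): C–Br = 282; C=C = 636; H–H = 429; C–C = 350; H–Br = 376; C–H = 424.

Reaction I:
  Bonds broken (reactants):
    C–C: 1 × 350 = 350
    C–H: 6 × 424 = 2544
    C=C: 1 × 636 = 636
    H–Br: 1 × 376 = 376
    Σ(broken) = 3906 kJ
  Bonds formed (products):
    C–Br: 1 × 282 = 282
    C–C: 2 × 350 = 700
    C–H: 7 × 424 = 2968
    Σ(formed) = 3950 kJ
  ΔH_I = 3906 − 3950 = −44 kJ
Reaction II:
  Bonds broken (reactants):
    C–C: 2 × 350 = 700
    C–H: 8 × 424 = 3392
    C=C: 1 × 636 = 636
    H–H: 1 × 429 = 429
    Σ(broken) = 5157 kJ
  Bonds formed (products):
    C–C: 3 × 350 = 1050
    C–H: 10 × 424 = 4240
    Σ(formed) = 5290 kJ
  ΔH_II = 5157 − 5290 = −133 kJ
ΔH_I − ΔH_II = +89 kJ, so reaction II has the more negative ΔH; |ΔH_I − ΔH_II| = 89 kJ.

Reaction II, by 89 kJ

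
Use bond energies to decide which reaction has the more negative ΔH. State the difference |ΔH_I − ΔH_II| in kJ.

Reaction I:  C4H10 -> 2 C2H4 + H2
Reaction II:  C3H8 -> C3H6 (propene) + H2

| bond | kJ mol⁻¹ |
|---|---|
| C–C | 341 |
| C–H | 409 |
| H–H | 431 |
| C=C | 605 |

Reaction I:
  Bonds broken (reactants):
    C–C: 3 × 341 = 1023
    C–H: 10 × 409 = 4090
    Σ(broken) = 5113 kJ
  Bonds formed (products):
    C–H: 8 × 409 = 3272
    C=C: 2 × 605 = 1210
    H–H: 1 × 431 = 431
    Σ(formed) = 4913 kJ
  ΔH_I = 5113 − 4913 = +200 kJ
Reaction II:
  Bonds broken (reactants):
    C–C: 2 × 341 = 682
    C–H: 8 × 409 = 3272
    Σ(broken) = 3954 kJ
  Bonds formed (products):
    C–C: 1 × 341 = 341
    C–H: 6 × 409 = 2454
    C=C: 1 × 605 = 605
    H–H: 1 × 431 = 431
    Σ(formed) = 3831 kJ
  ΔH_II = 3954 − 3831 = +123 kJ
ΔH_I − ΔH_II = +77 kJ, so reaction II has the more negative ΔH; |ΔH_I − ΔH_II| = 77 kJ.

Reaction II, by 77 kJ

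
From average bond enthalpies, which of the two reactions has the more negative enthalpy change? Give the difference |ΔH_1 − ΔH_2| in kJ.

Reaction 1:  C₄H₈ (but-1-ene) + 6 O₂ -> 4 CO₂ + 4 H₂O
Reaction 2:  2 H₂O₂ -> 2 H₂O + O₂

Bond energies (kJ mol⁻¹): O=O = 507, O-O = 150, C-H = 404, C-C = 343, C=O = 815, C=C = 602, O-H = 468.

Reaction 1, by 2495 kJ

Reaction 1:
  Bonds broken (reactants):
    C-C: 2 × 343 = 686
    C-H: 8 × 404 = 3232
    C=C: 1 × 602 = 602
    O=O: 6 × 507 = 3042
    Σ(broken) = 7562 kJ
  Bonds formed (products):
    C=O: 8 × 815 = 6520
    O-H: 8 × 468 = 3744
    Σ(formed) = 10264 kJ
  ΔH_1 = 7562 − 10264 = −2702 kJ
Reaction 2:
  Bonds broken (reactants):
    O-H: 4 × 468 = 1872
    O-O: 2 × 150 = 300
    Σ(broken) = 2172 kJ
  Bonds formed (products):
    O-H: 4 × 468 = 1872
    O=O: 1 × 507 = 507
    Σ(formed) = 2379 kJ
  ΔH_2 = 2172 − 2379 = −207 kJ
ΔH_1 − ΔH_2 = −2495 kJ, so reaction 1 has the more negative ΔH; |ΔH_1 − ΔH_2| = 2495 kJ.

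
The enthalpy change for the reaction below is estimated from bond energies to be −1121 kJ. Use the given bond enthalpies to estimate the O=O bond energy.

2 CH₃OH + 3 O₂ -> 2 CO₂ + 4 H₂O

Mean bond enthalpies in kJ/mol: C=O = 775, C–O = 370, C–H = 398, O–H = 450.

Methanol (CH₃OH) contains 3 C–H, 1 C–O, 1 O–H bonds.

D(O=O) ≈ 517 kJ/mol

Let D be the O=O bond energy.
Σ(broken) = 6×398 + 2×370 + 2×450 + 3×D = 4028 + 3D
Σ(formed) = 4×775 + 8×450 = 6700
ΔH = Σ(broken) − Σ(formed) = (4028 + 3D) − (6700) = −2672 + 3D
Setting this equal to −1121 kJ gives 3D = 1551, so D = 517 kJ/mol.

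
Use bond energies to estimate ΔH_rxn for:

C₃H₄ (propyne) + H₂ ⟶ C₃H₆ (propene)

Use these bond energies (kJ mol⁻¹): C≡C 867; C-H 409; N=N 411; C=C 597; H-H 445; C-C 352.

ΔH ≈ −103 kJ

Bonds broken (reactants):
  C≡C: 1 × 867 = 867
  C-C: 1 × 352 = 352
  C-H: 4 × 409 = 1636
  H-H: 1 × 445 = 445
  Σ(broken) = 3300 kJ
Bonds formed (products):
  C-C: 1 × 352 = 352
  C-H: 6 × 409 = 2454
  C=C: 1 × 597 = 597
  Σ(formed) = 3403 kJ
ΔH = Σ(broken) − Σ(formed) = 3300 − 3403 = −103 kJ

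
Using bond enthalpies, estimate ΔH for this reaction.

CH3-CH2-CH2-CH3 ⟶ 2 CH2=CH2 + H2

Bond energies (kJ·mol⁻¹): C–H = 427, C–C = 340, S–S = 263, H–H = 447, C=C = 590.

Bonds broken (reactants):
  C–C: 3 × 340 = 1020
  C–H: 10 × 427 = 4270
  Σ(broken) = 5290 kJ
Bonds formed (products):
  C–H: 8 × 427 = 3416
  C=C: 2 × 590 = 1180
  H–H: 1 × 447 = 447
  Σ(formed) = 5043 kJ
ΔH = Σ(broken) − Σ(formed) = 5290 − 5043 = +247 kJ

ΔH ≈ +247 kJ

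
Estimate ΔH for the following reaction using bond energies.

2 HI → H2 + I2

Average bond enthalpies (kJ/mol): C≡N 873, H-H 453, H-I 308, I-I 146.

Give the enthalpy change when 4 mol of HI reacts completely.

Bonds broken (reactants):
  H-I: 2 × 308 = 616
  Σ(broken) = 616 kJ
Bonds formed (products):
  H-H: 1 × 453 = 453
  I-I: 1 × 146 = 146
  Σ(formed) = 599 kJ
ΔH = Σ(broken) − Σ(formed) = 616 − 599 = +17 kJ
For 2× the reaction as written: 2 × (+17) = +34 kJ

ΔH = +34 kJ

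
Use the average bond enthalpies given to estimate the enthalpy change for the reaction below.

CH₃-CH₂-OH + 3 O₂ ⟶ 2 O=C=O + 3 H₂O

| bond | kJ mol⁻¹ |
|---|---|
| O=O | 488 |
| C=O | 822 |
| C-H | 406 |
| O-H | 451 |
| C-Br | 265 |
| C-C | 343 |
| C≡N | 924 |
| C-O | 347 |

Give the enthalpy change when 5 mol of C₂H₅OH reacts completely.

Bonds broken (reactants):
  C-C: 1 × 343 = 343
  C-H: 5 × 406 = 2030
  C-O: 1 × 347 = 347
  O-H: 1 × 451 = 451
  O=O: 3 × 488 = 1464
  Σ(broken) = 4635 kJ
Bonds formed (products):
  C=O: 4 × 822 = 3288
  O-H: 6 × 451 = 2706
  Σ(formed) = 5994 kJ
ΔH = Σ(broken) − Σ(formed) = 4635 − 5994 = −1359 kJ
For 5× the reaction as written: 5 × (−1359) = −6795 kJ

ΔH = −6795 kJ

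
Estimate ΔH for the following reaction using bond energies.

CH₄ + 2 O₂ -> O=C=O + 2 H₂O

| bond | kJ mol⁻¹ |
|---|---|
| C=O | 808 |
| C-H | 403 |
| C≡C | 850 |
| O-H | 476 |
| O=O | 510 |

ΔH ≈ −888 kJ

Bonds broken (reactants):
  C-H: 4 × 403 = 1612
  O=O: 2 × 510 = 1020
  Σ(broken) = 2632 kJ
Bonds formed (products):
  C=O: 2 × 808 = 1616
  O-H: 4 × 476 = 1904
  Σ(formed) = 3520 kJ
ΔH = Σ(broken) − Σ(formed) = 2632 − 3520 = −888 kJ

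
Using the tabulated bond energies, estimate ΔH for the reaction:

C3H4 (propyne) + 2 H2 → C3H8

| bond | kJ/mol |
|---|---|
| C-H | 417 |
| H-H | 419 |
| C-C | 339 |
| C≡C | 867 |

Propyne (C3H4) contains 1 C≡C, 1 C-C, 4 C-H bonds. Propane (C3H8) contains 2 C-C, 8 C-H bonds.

Bonds broken (reactants):
  C≡C: 1 × 867 = 867
  C-C: 1 × 339 = 339
  C-H: 4 × 417 = 1668
  H-H: 2 × 419 = 838
  Σ(broken) = 3712 kJ
Bonds formed (products):
  C-C: 2 × 339 = 678
  C-H: 8 × 417 = 3336
  Σ(formed) = 4014 kJ
ΔH = Σ(broken) − Σ(formed) = 3712 − 4014 = −302 kJ

ΔH ≈ −302 kJ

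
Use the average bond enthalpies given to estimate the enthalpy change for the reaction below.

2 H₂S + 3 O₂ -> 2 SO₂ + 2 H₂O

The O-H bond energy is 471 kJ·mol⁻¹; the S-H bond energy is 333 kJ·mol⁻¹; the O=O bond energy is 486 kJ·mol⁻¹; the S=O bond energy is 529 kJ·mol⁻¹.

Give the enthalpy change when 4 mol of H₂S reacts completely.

ΔH = −2420 kJ

Bonds broken (reactants):
  O=O: 3 × 486 = 1458
  S-H: 4 × 333 = 1332
  Σ(broken) = 2790 kJ
Bonds formed (products):
  O-H: 4 × 471 = 1884
  S=O: 4 × 529 = 2116
  Σ(formed) = 4000 kJ
ΔH = Σ(broken) − Σ(formed) = 2790 − 4000 = −1210 kJ
For 2× the reaction as written: 2 × (−1210) = −2420 kJ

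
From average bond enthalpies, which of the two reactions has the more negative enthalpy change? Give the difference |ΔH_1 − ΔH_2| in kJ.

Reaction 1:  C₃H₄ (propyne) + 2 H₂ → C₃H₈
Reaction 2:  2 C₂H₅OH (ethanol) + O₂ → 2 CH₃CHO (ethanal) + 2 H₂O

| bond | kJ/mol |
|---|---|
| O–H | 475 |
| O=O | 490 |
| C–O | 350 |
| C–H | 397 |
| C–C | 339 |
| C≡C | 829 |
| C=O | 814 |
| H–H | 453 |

Reaction 1:
  Bonds broken (reactants):
    C≡C: 1 × 829 = 829
    C–C: 1 × 339 = 339
    C–H: 4 × 397 = 1588
    H–H: 2 × 453 = 906
    Σ(broken) = 3662 kJ
  Bonds formed (products):
    C–C: 2 × 339 = 678
    C–H: 8 × 397 = 3176
    Σ(formed) = 3854 kJ
  ΔH_1 = 3662 − 3854 = −192 kJ
Reaction 2:
  Bonds broken (reactants):
    C–C: 2 × 339 = 678
    C–H: 10 × 397 = 3970
    C–O: 2 × 350 = 700
    O–H: 2 × 475 = 950
    O=O: 1 × 490 = 490
    Σ(broken) = 6788 kJ
  Bonds formed (products):
    C–C: 2 × 339 = 678
    C–H: 8 × 397 = 3176
    C=O: 2 × 814 = 1628
    O–H: 4 × 475 = 1900
    Σ(formed) = 7382 kJ
  ΔH_2 = 6788 − 7382 = −594 kJ
ΔH_1 − ΔH_2 = +402 kJ, so reaction 2 has the more negative ΔH; |ΔH_1 − ΔH_2| = 402 kJ.

Reaction 2, by 402 kJ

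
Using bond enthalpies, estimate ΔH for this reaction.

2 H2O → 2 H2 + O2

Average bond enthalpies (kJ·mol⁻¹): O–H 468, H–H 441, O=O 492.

Bonds broken (reactants):
  O–H: 4 × 468 = 1872
  Σ(broken) = 1872 kJ
Bonds formed (products):
  H–H: 2 × 441 = 882
  O=O: 1 × 492 = 492
  Σ(formed) = 1374 kJ
ΔH = Σ(broken) − Σ(formed) = 1872 − 1374 = +498 kJ

ΔH ≈ +498 kJ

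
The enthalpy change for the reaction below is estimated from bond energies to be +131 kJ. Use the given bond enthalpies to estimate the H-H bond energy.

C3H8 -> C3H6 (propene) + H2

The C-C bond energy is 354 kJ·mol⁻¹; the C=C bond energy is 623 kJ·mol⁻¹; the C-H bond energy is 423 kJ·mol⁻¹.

Let D be the H-H bond energy.
Σ(broken) = 2×354 + 8×423 = 4092
Σ(formed) = 1×354 + 6×423 + 1×623 + 1×D = 3515 + D
ΔH = Σ(broken) − Σ(formed) = (4092) − (3515 + D) = +577 − D
Setting this equal to +131 kJ gives D = 446 kJ/mol.

D(H-H) ≈ 446 kJ/mol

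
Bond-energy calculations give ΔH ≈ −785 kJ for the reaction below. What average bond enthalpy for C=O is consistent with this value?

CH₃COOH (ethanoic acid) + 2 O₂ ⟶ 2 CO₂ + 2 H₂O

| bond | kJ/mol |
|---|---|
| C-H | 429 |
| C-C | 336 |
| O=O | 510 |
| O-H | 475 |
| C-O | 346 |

Let D be the C=O bond energy.
Σ(broken) = 1×336 + 3×429 + 1×346 + 1×D + 1×475 + 2×510 = 3464 + D
Σ(formed) = 4×D + 4×475 = 1900 + 4D
ΔH = Σ(broken) − Σ(formed) = (3464 + D) − (1900 + 4D) = +1564 − 3D
Setting this equal to −785 kJ gives 3D = 2349, so D = 783 kJ/mol.

D(C=O) ≈ 783 kJ/mol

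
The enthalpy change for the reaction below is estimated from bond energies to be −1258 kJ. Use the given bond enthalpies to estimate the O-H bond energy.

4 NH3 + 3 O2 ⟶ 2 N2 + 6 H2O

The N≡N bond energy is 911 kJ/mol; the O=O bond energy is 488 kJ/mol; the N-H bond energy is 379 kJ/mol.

Let D be the O-H bond energy.
Σ(broken) = 12×379 + 3×488 = 6012
Σ(formed) = 2×911 + 12×D = 1822 + 12D
ΔH = Σ(broken) − Σ(formed) = (6012) − (1822 + 12D) = +4190 − 12D
Setting this equal to −1258 kJ gives 12D = 5448, so D = 454 kJ/mol.

D(O-H) ≈ 454 kJ/mol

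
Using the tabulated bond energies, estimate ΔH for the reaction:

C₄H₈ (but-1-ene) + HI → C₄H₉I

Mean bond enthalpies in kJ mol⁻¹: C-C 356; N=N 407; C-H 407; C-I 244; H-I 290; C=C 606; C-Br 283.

Bonds broken (reactants):
  C-C: 2 × 356 = 712
  C-H: 8 × 407 = 3256
  C=C: 1 × 606 = 606
  H-I: 1 × 290 = 290
  Σ(broken) = 4864 kJ
Bonds formed (products):
  C-C: 3 × 356 = 1068
  C-H: 9 × 407 = 3663
  C-I: 1 × 244 = 244
  Σ(formed) = 4975 kJ
ΔH = Σ(broken) − Σ(formed) = 4864 − 4975 = −111 kJ

ΔH ≈ −111 kJ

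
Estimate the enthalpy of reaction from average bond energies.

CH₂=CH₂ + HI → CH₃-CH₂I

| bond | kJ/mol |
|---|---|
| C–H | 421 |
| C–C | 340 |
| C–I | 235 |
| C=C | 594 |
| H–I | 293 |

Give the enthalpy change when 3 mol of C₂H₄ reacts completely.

Bonds broken (reactants):
  C–H: 4 × 421 = 1684
  C=C: 1 × 594 = 594
  H–I: 1 × 293 = 293
  Σ(broken) = 2571 kJ
Bonds formed (products):
  C–C: 1 × 340 = 340
  C–H: 5 × 421 = 2105
  C–I: 1 × 235 = 235
  Σ(formed) = 2680 kJ
ΔH = Σ(broken) − Σ(formed) = 2571 − 2680 = −109 kJ
For 3× the reaction as written: 3 × (−109) = −327 kJ

ΔH = −327 kJ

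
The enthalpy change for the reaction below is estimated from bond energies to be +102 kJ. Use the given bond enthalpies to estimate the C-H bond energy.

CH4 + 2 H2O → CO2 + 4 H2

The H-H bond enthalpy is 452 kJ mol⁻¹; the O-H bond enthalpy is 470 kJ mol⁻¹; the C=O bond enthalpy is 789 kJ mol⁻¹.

Let D be the C-H bond energy.
Σ(broken) = 4×D + 4×470 = 1880 + 4D
Σ(formed) = 2×789 + 4×452 = 3386
ΔH = Σ(broken) − Σ(formed) = (1880 + 4D) − (3386) = −1506 + 4D
Setting this equal to +102 kJ gives 4D = 1608, so D = 402 kJ/mol.

D(C-H) ≈ 402 kJ/mol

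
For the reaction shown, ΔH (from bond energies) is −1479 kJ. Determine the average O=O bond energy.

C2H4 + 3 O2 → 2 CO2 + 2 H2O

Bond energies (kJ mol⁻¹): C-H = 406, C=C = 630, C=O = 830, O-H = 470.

D(O=O) ≈ 489 kJ/mol

Let D be the O=O bond energy.
Σ(broken) = 4×406 + 1×630 + 3×D = 2254 + 3D
Σ(formed) = 4×830 + 4×470 = 5200
ΔH = Σ(broken) − Σ(formed) = (2254 + 3D) − (5200) = −2946 + 3D
Setting this equal to −1479 kJ gives 3D = 1467, so D = 489 kJ/mol.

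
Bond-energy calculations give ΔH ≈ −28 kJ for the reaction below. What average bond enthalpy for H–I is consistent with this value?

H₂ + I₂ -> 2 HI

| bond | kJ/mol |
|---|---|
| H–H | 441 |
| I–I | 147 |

D(H–I) ≈ 308 kJ/mol

Let D be the H–I bond energy.
Σ(broken) = 1×441 + 1×147 = 588
Σ(formed) = 2×D = 2D
ΔH = Σ(broken) − Σ(formed) = (588) − (2D) = +588 − 2D
Setting this equal to −28 kJ gives 2D = 616, so D = 308 kJ/mol.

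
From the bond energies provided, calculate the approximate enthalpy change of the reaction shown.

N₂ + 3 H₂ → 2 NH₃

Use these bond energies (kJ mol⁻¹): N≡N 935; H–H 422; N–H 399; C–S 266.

ΔH ≈ −193 kJ

Bonds broken (reactants):
  H–H: 3 × 422 = 1266
  N≡N: 1 × 935 = 935
  Σ(broken) = 2201 kJ
Bonds formed (products):
  N–H: 6 × 399 = 2394
  Σ(formed) = 2394 kJ
ΔH = Σ(broken) − Σ(formed) = 2201 − 2394 = −193 kJ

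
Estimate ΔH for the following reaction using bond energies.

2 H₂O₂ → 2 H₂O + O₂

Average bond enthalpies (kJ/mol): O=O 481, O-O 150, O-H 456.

ΔH ≈ −181 kJ

Bonds broken (reactants):
  O-H: 4 × 456 = 1824
  O-O: 2 × 150 = 300
  Σ(broken) = 2124 kJ
Bonds formed (products):
  O-H: 4 × 456 = 1824
  O=O: 1 × 481 = 481
  Σ(formed) = 2305 kJ
ΔH = Σ(broken) − Σ(formed) = 2124 − 2305 = −181 kJ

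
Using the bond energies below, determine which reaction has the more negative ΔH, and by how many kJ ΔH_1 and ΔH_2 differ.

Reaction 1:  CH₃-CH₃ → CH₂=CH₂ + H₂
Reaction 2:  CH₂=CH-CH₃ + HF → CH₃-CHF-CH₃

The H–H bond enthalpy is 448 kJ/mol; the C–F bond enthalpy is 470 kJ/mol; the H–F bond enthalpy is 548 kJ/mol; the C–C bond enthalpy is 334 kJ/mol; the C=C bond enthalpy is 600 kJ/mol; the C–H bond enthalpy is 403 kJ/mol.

Reaction 2, by 151 kJ

Reaction 1:
  Bonds broken (reactants):
    C–C: 1 × 334 = 334
    C–H: 6 × 403 = 2418
    Σ(broken) = 2752 kJ
  Bonds formed (products):
    C–H: 4 × 403 = 1612
    C=C: 1 × 600 = 600
    H–H: 1 × 448 = 448
    Σ(formed) = 2660 kJ
  ΔH_1 = 2752 − 2660 = +92 kJ
Reaction 2:
  Bonds broken (reactants):
    C–C: 1 × 334 = 334
    C–H: 6 × 403 = 2418
    C=C: 1 × 600 = 600
    H–F: 1 × 548 = 548
    Σ(broken) = 3900 kJ
  Bonds formed (products):
    C–C: 2 × 334 = 668
    C–F: 1 × 470 = 470
    C–H: 7 × 403 = 2821
    Σ(formed) = 3959 kJ
  ΔH_2 = 3900 − 3959 = −59 kJ
ΔH_1 − ΔH_2 = +151 kJ, so reaction 2 has the more negative ΔH; |ΔH_1 − ΔH_2| = 151 kJ.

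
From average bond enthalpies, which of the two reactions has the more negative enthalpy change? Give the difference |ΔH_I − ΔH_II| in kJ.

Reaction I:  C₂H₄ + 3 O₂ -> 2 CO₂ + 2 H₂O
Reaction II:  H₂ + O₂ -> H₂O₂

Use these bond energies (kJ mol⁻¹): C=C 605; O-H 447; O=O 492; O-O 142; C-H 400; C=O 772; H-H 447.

Reaction I:
  Bonds broken (reactants):
    C-H: 4 × 400 = 1600
    C=C: 1 × 605 = 605
    O=O: 3 × 492 = 1476
    Σ(broken) = 3681 kJ
  Bonds formed (products):
    C=O: 4 × 772 = 3088
    O-H: 4 × 447 = 1788
    Σ(formed) = 4876 kJ
  ΔH_I = 3681 − 4876 = −1195 kJ
Reaction II:
  Bonds broken (reactants):
    H-H: 1 × 447 = 447
    O=O: 1 × 492 = 492
    Σ(broken) = 939 kJ
  Bonds formed (products):
    O-H: 2 × 447 = 894
    O-O: 1 × 142 = 142
    Σ(formed) = 1036 kJ
  ΔH_II = 939 − 1036 = −97 kJ
ΔH_I − ΔH_II = −1098 kJ, so reaction I has the more negative ΔH; |ΔH_I − ΔH_II| = 1098 kJ.

Reaction I, by 1098 kJ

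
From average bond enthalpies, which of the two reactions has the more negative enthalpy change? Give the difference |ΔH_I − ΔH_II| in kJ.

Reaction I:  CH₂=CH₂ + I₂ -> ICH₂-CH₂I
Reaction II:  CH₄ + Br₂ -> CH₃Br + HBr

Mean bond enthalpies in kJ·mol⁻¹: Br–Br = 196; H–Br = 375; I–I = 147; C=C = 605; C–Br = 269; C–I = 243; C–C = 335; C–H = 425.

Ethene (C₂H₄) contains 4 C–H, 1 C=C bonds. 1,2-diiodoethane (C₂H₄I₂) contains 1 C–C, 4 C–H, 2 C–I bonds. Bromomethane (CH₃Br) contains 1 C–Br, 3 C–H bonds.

Reaction I:
  Bonds broken (reactants):
    C–H: 4 × 425 = 1700
    C=C: 1 × 605 = 605
    I–I: 1 × 147 = 147
    Σ(broken) = 2452 kJ
  Bonds formed (products):
    C–C: 1 × 335 = 335
    C–H: 4 × 425 = 1700
    C–I: 2 × 243 = 486
    Σ(formed) = 2521 kJ
  ΔH_I = 2452 − 2521 = −69 kJ
Reaction II:
  Bonds broken (reactants):
    Br–Br: 1 × 196 = 196
    C–H: 4 × 425 = 1700
    Σ(broken) = 1896 kJ
  Bonds formed (products):
    C–Br: 1 × 269 = 269
    C–H: 3 × 425 = 1275
    H–Br: 1 × 375 = 375
    Σ(formed) = 1919 kJ
  ΔH_II = 1896 − 1919 = −23 kJ
ΔH_I − ΔH_II = −46 kJ, so reaction I has the more negative ΔH; |ΔH_I − ΔH_II| = 46 kJ.

Reaction I, by 46 kJ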